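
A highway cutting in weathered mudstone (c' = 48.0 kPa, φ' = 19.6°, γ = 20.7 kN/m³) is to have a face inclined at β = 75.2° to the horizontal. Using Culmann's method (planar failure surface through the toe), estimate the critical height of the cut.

Culmann's analysis gives the critical failure plane at α_cr = (β + φ')/2 = (75.2 + 19.6)/2 = 47.4°, and the critical height
H_c = (4c'/γ) · sinβ cosφ' / [1 − cos(β − φ')]
    = (4·48.0/20.7) · sin75.2°·cos19.6° / [1 − cos(55.6°)]
    = 9.275 · 0.9668·0.9421 / [1 − 0.5650]
    = 9.275 · 0.9108 / 0.4350
    = 19.42 m

H_c = 19.42 m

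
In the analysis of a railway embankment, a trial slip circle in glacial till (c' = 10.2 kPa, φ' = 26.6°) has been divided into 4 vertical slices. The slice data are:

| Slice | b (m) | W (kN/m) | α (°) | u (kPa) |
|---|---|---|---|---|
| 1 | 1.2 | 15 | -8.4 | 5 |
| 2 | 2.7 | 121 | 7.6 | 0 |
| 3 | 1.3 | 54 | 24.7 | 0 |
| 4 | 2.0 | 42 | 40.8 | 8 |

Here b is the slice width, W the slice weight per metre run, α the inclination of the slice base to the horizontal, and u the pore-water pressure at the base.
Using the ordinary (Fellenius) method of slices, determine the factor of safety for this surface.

Ordinary method of slices: FS = Σ[c'·Δl_i + (W_i cosα_i − u_i·Δl_i)·tanφ'] / Σ W_i sinα_i, with Δl_i = b_i / cosα_i.
Slice 1: Δl = 1.2/cos(-8.4°) = 1.213 m; N'_1 = 15·cos(-8.4°) − 5·1.213 = 8.8; c'Δl = 12.37; W sinα = -2.2
Slice 2: Δl = 2.7/cos7.6° = 2.724 m; N'_2 = 121·cos7.6° − 0·2.724 = 119.9; c'Δl = 27.78; W sinα = 16.0
Slice 3: Δl = 1.3/cos24.7° = 1.431 m; N'_3 = 54·cos24.7° − 0·1.431 = 49.1; c'Δl = 14.60; W sinα = 22.6
Slice 4: Δl = 2.0/cos40.8° = 2.642 m; N'_4 = 42·cos40.8° − 8·2.642 = 10.7; c'Δl = 26.95; W sinα = 27.4
Σc'Δl = 81.7 kN/m; ΣN' = 188.4 kN/m; ΣW sinα = 63.8 kN/m
Resisting = 81.7 + 188.4·tan26.6° = 81.7 + 94.4 = 176.1 kN/m
FS = 176.1 / 63.8 = 2.759

FS = 2.76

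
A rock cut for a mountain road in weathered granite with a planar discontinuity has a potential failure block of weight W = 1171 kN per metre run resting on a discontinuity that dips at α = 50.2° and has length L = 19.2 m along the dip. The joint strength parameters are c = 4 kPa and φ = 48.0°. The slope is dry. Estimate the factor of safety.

FS = 1.01

Resolving the block weight along and normal to the plane and applying the Mohr–Coulomb strength on the joint:
N' = W cosα = 1171·cos50.2° = 749.6 kN/m
Driving force T = W sinα = 1171·sin50.2° = 899.7 kN/m
Resisting force R = c·L + N'·tanφ = 4·19.2 + 749.6·tan48.0° = 76.8 + 832.5 = 909.3 kN/m
FS = R / T = 909.3 / 899.7 = 1.011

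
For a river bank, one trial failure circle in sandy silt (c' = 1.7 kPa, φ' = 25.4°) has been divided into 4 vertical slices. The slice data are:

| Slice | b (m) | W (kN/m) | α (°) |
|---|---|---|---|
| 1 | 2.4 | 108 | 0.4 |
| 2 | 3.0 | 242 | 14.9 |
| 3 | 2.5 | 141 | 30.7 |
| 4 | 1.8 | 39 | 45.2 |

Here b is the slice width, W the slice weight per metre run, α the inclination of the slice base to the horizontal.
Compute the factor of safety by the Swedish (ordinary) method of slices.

FS = 1.55

Ordinary method of slices: FS = Σ[c'·Δl_i + (W_i cosα_i)·tanφ'] / Σ W_i sinα_i, with Δl_i = b_i / cosα_i.
Slice 1: Δl = 2.4/cos0.4° = 2.400 m; N'_1 = 108·cos0.4° = 108.0; c'Δl = 4.08; W sinα = 0.8
Slice 2: Δl = 3.0/cos14.9° = 3.104 m; N'_2 = 242·cos14.9° = 233.9; c'Δl = 5.28; W sinα = 62.2
Slice 3: Δl = 2.5/cos30.7° = 2.907 m; N'_3 = 141·cos30.7° = 121.2; c'Δl = 4.94; W sinα = 72.0
Slice 4: Δl = 1.8/cos45.2° = 2.555 m; N'_4 = 39·cos45.2° = 27.5; c'Δl = 4.34; W sinα = 27.7
Σc'Δl = 18.6 kN/m; ΣN' = 490.6 kN/m; ΣW sinα = 162.6 kN/m
Resisting = 18.6 + 490.6·tan25.4° = 18.6 + 232.9 = 251.6 kN/m
FS = 251.6 / 162.6 = 1.547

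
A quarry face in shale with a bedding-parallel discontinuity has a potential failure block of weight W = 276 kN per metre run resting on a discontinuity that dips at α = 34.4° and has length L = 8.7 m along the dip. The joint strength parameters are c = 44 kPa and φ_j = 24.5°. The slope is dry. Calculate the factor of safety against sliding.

Resolving the block weight along and normal to the plane and applying the Mohr–Coulomb strength on the joint:
N' = W cosα = 276·cos34.4° = 227.7 kN/m
Driving force T = W sinα = 276·sin34.4° = 155.9 kN/m
Resisting force R = c·L + N'·tanφ_j = 44·8.7 + 227.7·tan24.5° = 382.8 + 103.8 = 486.6 kN/m
FS = R / T = 486.6 / 155.9 = 3.121

FS = 3.12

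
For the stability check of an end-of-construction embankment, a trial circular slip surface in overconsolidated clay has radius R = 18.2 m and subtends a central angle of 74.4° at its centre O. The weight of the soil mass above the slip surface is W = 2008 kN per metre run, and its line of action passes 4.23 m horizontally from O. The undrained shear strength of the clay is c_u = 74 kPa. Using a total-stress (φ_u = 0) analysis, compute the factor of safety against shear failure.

FS = 3.75

Taking moments about the centre O, the resisting moment is provided by the undrained shear strength acting along the arc:
Arc length L_a = R·θ = 18.2·(74.4°·π/180) = 18.2·1.2985 = 23.63 m
M_R = c_u·L_a·R = 74·23.63·18.2 = 31829.1 kN·m/m
M_D = W·d = 2008·4.23 = 8493.8 kN·m/m
FS = M_R / M_D = 31829.1 / 8493.8 = 3.747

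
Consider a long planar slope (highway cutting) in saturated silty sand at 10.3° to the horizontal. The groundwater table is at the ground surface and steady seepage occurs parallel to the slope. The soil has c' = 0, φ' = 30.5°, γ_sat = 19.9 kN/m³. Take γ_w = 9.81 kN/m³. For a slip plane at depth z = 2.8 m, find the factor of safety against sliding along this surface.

FS = 1.64

With seepage parallel to the slope and the water table at the surface, the effective normal stress on the slip plane uses the buoyant unit weight γ' = γ_sat − γ_w while the driving shear stress uses γ_sat:
FS = [c' + γ' z cos²β tanφ'] / [γ_sat z sinβ cosβ]
(For c' = 0 this reduces to FS = (γ'/γ_sat)·tanφ'/tanβ.)
γ' = 19.9 − 9.81 = 10.09 kN/m³
Numerator = 0.0 + 10.09·2.8·cos²10.3°·tan30.5° = 0.0 + 10.09·2.8·0.9680·0.5890 = 16.110 kPa
Denominator = 19.9·2.8·sin10.3°·cos10.3° = 19.9·2.8·0.1788·0.9839 = 9.802 kPa
FS = 16.110 / 9.802 = 1.643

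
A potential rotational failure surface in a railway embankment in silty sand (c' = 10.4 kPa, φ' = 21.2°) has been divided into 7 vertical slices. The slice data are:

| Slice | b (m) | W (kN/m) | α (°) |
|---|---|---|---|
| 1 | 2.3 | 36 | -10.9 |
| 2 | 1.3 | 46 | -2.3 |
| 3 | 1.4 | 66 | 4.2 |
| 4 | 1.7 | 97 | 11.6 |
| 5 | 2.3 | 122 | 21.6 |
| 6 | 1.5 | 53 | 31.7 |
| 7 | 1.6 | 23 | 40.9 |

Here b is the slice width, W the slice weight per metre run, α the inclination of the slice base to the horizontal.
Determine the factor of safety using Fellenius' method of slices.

FS = 2.89

Ordinary method of slices: FS = Σ[c'·Δl_i + (W_i cosα_i)·tanφ'] / Σ W_i sinα_i, with Δl_i = b_i / cosα_i.
Slice 1: Δl = 2.3/cos(-10.9°) = 2.342 m; N'_1 = 36·cos(-10.9°) = 35.4; c'Δl = 24.36; W sinα = -6.8
Slice 2: Δl = 1.3/cos(-2.3°) = 1.301 m; N'_2 = 46·cos(-2.3°) = 46.0; c'Δl = 13.53; W sinα = -1.8
Slice 3: Δl = 1.4/cos4.2° = 1.404 m; N'_3 = 66·cos4.2° = 65.8; c'Δl = 14.60; W sinα = 4.8
Slice 4: Δl = 1.7/cos11.6° = 1.735 m; N'_4 = 97·cos11.6° = 95.0; c'Δl = 18.05; W sinα = 19.5
Slice 5: Δl = 2.3/cos21.6° = 2.474 m; N'_5 = 122·cos21.6° = 113.4; c'Δl = 25.73; W sinα = 44.9
Slice 6: Δl = 1.5/cos31.7° = 1.763 m; N'_6 = 53·cos31.7° = 45.1; c'Δl = 18.34; W sinα = 27.8
Slice 7: Δl = 1.6/cos40.9° = 2.117 m; N'_7 = 23·cos40.9° = 17.4; c'Δl = 22.01; W sinα = 15.1
Σc'Δl = 136.6 kN/m; ΣN' = 418.1 kN/m; ΣW sinα = 103.5 kN/m
Resisting = 136.6 + 418.1·tan21.2° = 136.6 + 162.2 = 298.8 kN/m
FS = 298.8 / 103.5 = 2.887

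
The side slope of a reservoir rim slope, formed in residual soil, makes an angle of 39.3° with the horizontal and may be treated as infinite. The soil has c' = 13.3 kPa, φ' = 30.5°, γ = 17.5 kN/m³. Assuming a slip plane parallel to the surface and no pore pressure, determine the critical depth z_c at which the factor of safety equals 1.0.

z_c = 5.53 m

Setting FS = 1.00 in FS = [c' + γz cos²β tanφ'] / [γz sinβ cosβ] and solving for z:
z = c' / [γ cosβ (FS·sinβ − cosβ·tanφ')]
  = 13.3 / [17.5·cos39.3°·(1.00·sin39.3° − cos39.3°·tan30.5°)]
  = 13.3 / [17.5·0.7738·(1.00·0.6334 − 0.7738·0.5890)]
  = 13.3 / 2.4045 = 5.531 m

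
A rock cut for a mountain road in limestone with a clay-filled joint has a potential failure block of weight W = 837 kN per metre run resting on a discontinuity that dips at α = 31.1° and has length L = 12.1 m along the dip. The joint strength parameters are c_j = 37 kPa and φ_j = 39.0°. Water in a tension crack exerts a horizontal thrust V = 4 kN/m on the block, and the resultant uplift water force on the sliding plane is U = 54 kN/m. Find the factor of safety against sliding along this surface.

Resolving the block weight along and normal to the plane and applying the Mohr–Coulomb strength on the joint:
N' = W cosα − U − V sinα = 837·cos31.1° − 54 − 4·sin31.1° = 660.6 kN/m
Driving force T = W sinα + V cosα = 837·sin31.1° + 4·cos31.1° = 435.8 kN/m
Resisting force R = c_j·L + N'·tanφ_j = 37·12.1 + 660.6·tan39.0° = 447.7 + 535.0 = 982.7 kN/m
FS = R / T = 982.7 / 435.8 = 2.255

FS = 2.26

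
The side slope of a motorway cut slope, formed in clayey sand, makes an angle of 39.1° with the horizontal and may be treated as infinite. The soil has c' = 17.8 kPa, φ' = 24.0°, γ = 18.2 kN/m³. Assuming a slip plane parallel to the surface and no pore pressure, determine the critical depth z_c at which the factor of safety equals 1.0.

z_c = 4.42 m

Setting FS = 1.00 in FS = [c' + γz cos²β tanφ'] / [γz sinβ cosβ] and solving for z:
z = c' / [γ cosβ (FS·sinβ − cosβ·tanφ')]
  = 17.8 / [18.2·cos39.1°·(1.00·sin39.1° − cos39.1°·tan24.0°)]
  = 17.8 / [18.2·0.7760·(1.00·0.6307 − 0.7760·0.4452)]
  = 17.8 / 4.0276 = 4.420 m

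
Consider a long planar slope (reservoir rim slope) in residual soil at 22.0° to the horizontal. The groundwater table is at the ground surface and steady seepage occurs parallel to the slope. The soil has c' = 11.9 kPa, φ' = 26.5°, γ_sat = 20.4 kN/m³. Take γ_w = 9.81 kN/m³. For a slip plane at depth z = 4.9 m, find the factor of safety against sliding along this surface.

FS = 0.98

With seepage parallel to the slope and the water table at the surface, the effective normal stress on the slip plane uses the buoyant unit weight γ' = γ_sat − γ_w while the driving shear stress uses γ_sat:
FS = [c' + γ' z cos²β tanφ'] / [γ_sat z sinβ cosβ]
γ' = 20.4 − 9.81 = 10.59 kN/m³
Numerator = 11.9 + 10.59·4.9·cos²22.0°·tan26.5° = 11.9 + 10.59·4.9·0.8597·0.4986 = 34.141 kPa
Denominator = 20.4·4.9·sin22.0°·cos22.0° = 20.4·4.9·0.3746·0.9272 = 34.719 kPa
FS = 34.141 / 34.719 = 0.983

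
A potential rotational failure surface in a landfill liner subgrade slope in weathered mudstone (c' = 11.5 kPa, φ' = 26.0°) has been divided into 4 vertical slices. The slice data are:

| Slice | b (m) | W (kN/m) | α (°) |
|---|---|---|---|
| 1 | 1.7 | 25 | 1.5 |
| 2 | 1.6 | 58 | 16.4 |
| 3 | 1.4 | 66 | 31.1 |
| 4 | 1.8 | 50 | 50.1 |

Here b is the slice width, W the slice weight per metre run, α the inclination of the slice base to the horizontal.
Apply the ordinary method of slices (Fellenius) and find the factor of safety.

FS = 1.93

Ordinary method of slices: FS = Σ[c'·Δl_i + (W_i cosα_i)·tanφ'] / Σ W_i sinα_i, with Δl_i = b_i / cosα_i.
Slice 1: Δl = 1.7/cos1.5° = 1.701 m; N'_1 = 25·cos1.5° = 25.0; c'Δl = 19.56; W sinα = 0.7
Slice 2: Δl = 1.6/cos16.4° = 1.668 m; N'_2 = 58·cos16.4° = 55.6; c'Δl = 19.18; W sinα = 16.4
Slice 3: Δl = 1.4/cos31.1° = 1.635 m; N'_3 = 66·cos31.1° = 56.5; c'Δl = 18.80; W sinα = 34.1
Slice 4: Δl = 1.8/cos50.1° = 2.806 m; N'_4 = 50·cos50.1° = 32.1; c'Δl = 32.27; W sinα = 38.4
Σc'Δl = 89.8 kN/m; ΣN' = 169.2 kN/m; ΣW sinα = 89.5 kN/m
Resisting = 89.8 + 169.2·tan26.0° = 89.8 + 82.5 = 172.3 kN/m
FS = 172.3 / 89.5 = 1.926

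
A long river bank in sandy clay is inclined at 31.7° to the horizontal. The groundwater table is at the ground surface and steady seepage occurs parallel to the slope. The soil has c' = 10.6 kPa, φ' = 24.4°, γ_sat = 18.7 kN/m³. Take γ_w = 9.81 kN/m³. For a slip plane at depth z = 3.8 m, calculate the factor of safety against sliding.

With seepage parallel to the slope and the water table at the surface, the effective normal stress on the slip plane uses the buoyant unit weight γ' = γ_sat − γ_w while the driving shear stress uses γ_sat:
FS = [c' + γ' z cos²β tanφ'] / [γ_sat z sinβ cosβ]
γ' = 18.7 − 9.81 = 8.89 kN/m³
Numerator = 10.6 + 8.89·3.8·cos²31.7°·tan24.4° = 10.6 + 8.89·3.8·0.7239·0.4536 = 21.693 kPa
Denominator = 18.7·3.8·sin31.7°·cos31.7° = 18.7·3.8·0.5255·0.8508 = 31.769 kPa
FS = 21.693 / 31.769 = 0.683

FS = 0.68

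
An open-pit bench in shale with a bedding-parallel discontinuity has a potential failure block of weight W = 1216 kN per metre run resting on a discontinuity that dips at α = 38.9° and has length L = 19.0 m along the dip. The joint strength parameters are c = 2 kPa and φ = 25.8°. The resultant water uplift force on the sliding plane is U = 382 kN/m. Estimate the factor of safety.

Resolving the block weight along and normal to the plane and applying the Mohr–Coulomb strength on the joint:
N' = W cosα − U = 1216·cos38.9° − 382 = 564.3 kN/m
Driving force T = W sinα = 1216·sin38.9° = 763.6 kN/m
Resisting force R = c·L + N'·tanφ = 2·19.0 + 564.3·tan25.8° = 38.0 + 272.8 = 310.8 kN/m
FS = R / T = 310.8 / 763.6 = 0.407

FS = 0.41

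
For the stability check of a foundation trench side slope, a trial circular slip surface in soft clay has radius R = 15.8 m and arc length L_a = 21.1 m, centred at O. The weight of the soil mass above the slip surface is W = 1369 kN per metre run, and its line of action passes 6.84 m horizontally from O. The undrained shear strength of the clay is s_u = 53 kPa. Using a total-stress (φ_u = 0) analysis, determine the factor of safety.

Taking moments about the centre O, the resisting moment is provided by the undrained shear strength acting along the arc:
M_R = s_u·L_a·R = 53·21.10·15.8 = 17669.1 kN·m/m
M_D = W·d = 1369·6.84 = 9364.0 kN·m/m
FS = M_R / M_D = 17669.1 / 9364.0 = 1.887

FS = 1.89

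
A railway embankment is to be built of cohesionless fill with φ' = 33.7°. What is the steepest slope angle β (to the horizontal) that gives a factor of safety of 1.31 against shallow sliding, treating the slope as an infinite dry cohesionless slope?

For an infinite dry cohesionless slope FS = tanφ'/tanβ, so tanβ = tanφ' / FS.
tanβ = tan33.7° / 1.31 = 0.6669 / 1.31 = 0.5091
β = arctan(0.5091) = 26.98°

β = 27.0°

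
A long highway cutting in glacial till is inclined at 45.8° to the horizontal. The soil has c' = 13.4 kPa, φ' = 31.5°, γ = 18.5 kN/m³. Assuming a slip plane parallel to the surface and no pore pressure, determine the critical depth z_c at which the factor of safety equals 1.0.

z_c = 3.59 m

Setting FS = 1.00 in FS = [c' + γz cos²β tanφ'] / [γz sinβ cosβ] and solving for z:
z = c' / [γ cosβ (FS·sinβ − cosβ·tanφ')]
  = 13.4 / [18.5·cos45.8°·(1.00·sin45.8° − cos45.8°·tan31.5°)]
  = 13.4 / [18.5·0.6972·(1.00·0.7169 − 0.6972·0.6128)]
  = 13.4 / 3.7363 = 3.586 m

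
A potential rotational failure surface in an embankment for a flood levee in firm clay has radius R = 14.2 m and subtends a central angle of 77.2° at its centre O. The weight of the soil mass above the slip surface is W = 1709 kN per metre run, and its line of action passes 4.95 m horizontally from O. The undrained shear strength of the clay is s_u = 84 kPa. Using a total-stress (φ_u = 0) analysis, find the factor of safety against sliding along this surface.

FS = 2.70

Taking moments about the centre O, the resisting moment is provided by the undrained shear strength acting along the arc:
Arc length L_a = R·θ = 14.2·(77.2°·π/180) = 14.2·1.3474 = 19.13 m
M_R = s_u·L_a·R = 84·19.13·14.2 = 22821.8 kN·m/m
M_D = W·d = 1709·4.95 = 8459.6 kN·m/m
FS = M_R / M_D = 22821.8 / 8459.6 = 2.698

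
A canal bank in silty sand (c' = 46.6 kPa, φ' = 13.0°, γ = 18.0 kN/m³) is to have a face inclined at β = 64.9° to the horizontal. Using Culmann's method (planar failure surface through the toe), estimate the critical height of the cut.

H_c = 23.86 m

Culmann's analysis gives the critical failure plane at α_cr = (β + φ')/2 = (64.9 + 13.0)/2 = 39.0°, and the critical height
H_c = (4c'/γ) · sinβ cosφ' / [1 − cos(β − φ')]
    = (4·46.6/18.0) · sin64.9°·cos13.0° / [1 − cos(51.9°)]
    = 10.356 · 0.9056·0.9744 / [1 − 0.6170]
    = 10.356 · 0.8824 / 0.3830
    = 23.86 m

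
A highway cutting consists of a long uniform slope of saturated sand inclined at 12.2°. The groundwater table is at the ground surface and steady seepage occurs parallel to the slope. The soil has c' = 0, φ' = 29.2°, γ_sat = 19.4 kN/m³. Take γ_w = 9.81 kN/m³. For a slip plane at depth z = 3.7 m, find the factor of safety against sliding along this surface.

FS = 1.28

With seepage parallel to the slope and the water table at the surface, the effective normal stress on the slip plane uses the buoyant unit weight γ' = γ_sat − γ_w while the driving shear stress uses γ_sat:
FS = [c' + γ' z cos²β tanφ'] / [γ_sat z sinβ cosβ]
(For c' = 0 this reduces to FS = (γ'/γ_sat)·tanφ'/tanβ.)
γ' = 19.4 − 9.81 = 9.59 kN/m³
Numerator = 0.0 + 9.59·3.7·cos²12.2°·tan29.2° = 0.0 + 9.59·3.7·0.9553·0.5589 = 18.945 kPa
Denominator = 19.4·3.7·sin12.2°·cos12.2° = 19.4·3.7·0.2113·0.9774 = 14.826 kPa
FS = 18.945 / 14.826 = 1.278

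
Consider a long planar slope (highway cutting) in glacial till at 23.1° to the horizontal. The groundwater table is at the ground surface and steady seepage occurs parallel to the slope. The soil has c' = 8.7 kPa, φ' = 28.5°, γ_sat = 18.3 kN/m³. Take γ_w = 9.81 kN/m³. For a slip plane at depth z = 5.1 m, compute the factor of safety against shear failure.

With seepage parallel to the slope and the water table at the surface, the effective normal stress on the slip plane uses the buoyant unit weight γ' = γ_sat − γ_w while the driving shear stress uses γ_sat:
FS = [c' + γ' z cos²β tanφ'] / [γ_sat z sinβ cosβ]
γ' = 18.3 − 9.81 = 8.49 kN/m³
Numerator = 8.7 + 8.49·5.1·cos²23.1°·tan28.5° = 8.7 + 8.49·5.1·0.8461·0.5430 = 28.591 kPa
Denominator = 18.3·5.1·sin23.1°·cos23.1° = 18.3·5.1·0.3923·0.9198 = 33.681 kPa
FS = 28.591 / 33.681 = 0.849

FS = 0.85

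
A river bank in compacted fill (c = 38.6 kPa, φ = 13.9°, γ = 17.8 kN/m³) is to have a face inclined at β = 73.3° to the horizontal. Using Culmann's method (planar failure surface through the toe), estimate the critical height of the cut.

H_c = 16.43 m

Culmann's analysis gives the critical failure plane at α_cr = (β + φ)/2 = (73.3 + 13.9)/2 = 43.6°, and the critical height
H_c = (4c/γ) · sinβ cosφ / [1 − cos(β − φ)]
    = (4·38.6/17.8) · sin73.3°·cos13.9° / [1 − cos(59.4°)]
    = 8.674 · 0.9578·0.9707 / [1 − 0.5090]
    = 8.674 · 0.9298 / 0.4910
    = 16.43 m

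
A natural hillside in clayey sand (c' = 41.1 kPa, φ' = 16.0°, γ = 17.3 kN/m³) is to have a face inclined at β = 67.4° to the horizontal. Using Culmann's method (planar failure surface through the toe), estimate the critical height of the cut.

H_c = 22.42 m

Culmann's analysis gives the critical failure plane at α_cr = (β + φ')/2 = (67.4 + 16.0)/2 = 41.7°, and the critical height
H_c = (4c'/γ) · sinβ cosφ' / [1 − cos(β − φ')]
    = (4·41.1/17.3) · sin67.4°·cos16.0° / [1 − cos(51.4°)]
    = 9.503 · 0.9232·0.9613 / [1 − 0.6239]
    = 9.503 · 0.8874 / 0.3761
    = 22.42 m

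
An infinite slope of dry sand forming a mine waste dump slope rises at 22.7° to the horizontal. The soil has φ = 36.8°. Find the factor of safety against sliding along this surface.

FS = 1.79

For a dry cohesionless infinite slope the factor of safety is FS = tanφ / tanβ.
FS = tan36.8° / tan22.7° = 0.7481 / 0.4183 = 1.788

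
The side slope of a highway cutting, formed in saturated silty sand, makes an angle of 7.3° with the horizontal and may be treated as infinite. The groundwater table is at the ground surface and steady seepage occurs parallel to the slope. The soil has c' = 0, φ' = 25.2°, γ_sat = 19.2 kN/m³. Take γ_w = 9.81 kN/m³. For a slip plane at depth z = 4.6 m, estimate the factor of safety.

With seepage parallel to the slope and the water table at the surface, the effective normal stress on the slip plane uses the buoyant unit weight γ' = γ_sat − γ_w while the driving shear stress uses γ_sat:
FS = [c' + γ' z cos²β tanφ'] / [γ_sat z sinβ cosβ]
(For c' = 0 this reduces to FS = (γ'/γ_sat)·tanφ'/tanβ.)
γ' = 19.2 − 9.81 = 9.39 kN/m³
Numerator = 0.0 + 9.39·4.6·cos²7.3°·tan25.2° = 0.0 + 9.39·4.6·0.9839·0.4706 = 19.997 kPa
Denominator = 19.2·4.6·sin7.3°·cos7.3° = 19.2·4.6·0.1271·0.9919 = 11.131 kPa
FS = 19.997 / 11.131 = 1.796

FS = 1.80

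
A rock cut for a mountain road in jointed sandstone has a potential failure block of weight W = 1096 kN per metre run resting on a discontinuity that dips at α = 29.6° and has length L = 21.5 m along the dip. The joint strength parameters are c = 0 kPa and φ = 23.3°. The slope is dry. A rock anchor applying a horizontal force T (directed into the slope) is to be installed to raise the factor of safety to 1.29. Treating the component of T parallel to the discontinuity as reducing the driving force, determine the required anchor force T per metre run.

Resolving forces along and normal to the sliding plane, with the horizontal anchor force T adding T·sinα to the effective normal force and T·cosα acting up the plane against the driving force:
FS = [cL + (W cosα + T sinα) tanφ] / [W sinα − T cosα]
Without the anchor: N' = 953.0 kN/m, driving T_d = 541.4 kN/m, resisting R = 0·21.5 + 953.0·tan23.3° = 410.4 kN/m, FS = 0.76.
Setting FS = 1.29 and solving for T:
1.29·(541.4 − T cos29.6°) = 410.4 + T sin29.6°·tan23.3°
T·(sin29.6°·tan23.3° + 1.29·cos29.6°) = 1.29·541.4 − 410.4
T·(0.4939·0.4307 + 1.29·0.8695) = 698.4 − 410.4 = 287.9
T·1.3344 = 287.9
T = 215.8 kN/m

T = 216 kN/m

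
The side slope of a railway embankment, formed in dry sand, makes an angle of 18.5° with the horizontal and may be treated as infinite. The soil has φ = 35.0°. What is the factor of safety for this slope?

FS = 2.09

For a dry cohesionless infinite slope the factor of safety is FS = tanφ / tanβ.
FS = tan35.0° / tan18.5° = 0.7002 / 0.3346 = 2.093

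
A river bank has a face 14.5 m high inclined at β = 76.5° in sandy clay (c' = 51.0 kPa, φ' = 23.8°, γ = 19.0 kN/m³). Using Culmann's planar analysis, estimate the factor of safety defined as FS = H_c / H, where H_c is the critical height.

FS = 1.67

H_c = (4c'/γ) · sinβ cosφ' / [1 − cos(β − φ')]
    = (4·51.0/19.0) · sin76.5°·cos23.8° / [1 − cos52.7°]
    = 10.737 · 0.8897 / 0.3940 = 24.24 m
FS = H_c / H = 24.24 / 14.5 = 1.672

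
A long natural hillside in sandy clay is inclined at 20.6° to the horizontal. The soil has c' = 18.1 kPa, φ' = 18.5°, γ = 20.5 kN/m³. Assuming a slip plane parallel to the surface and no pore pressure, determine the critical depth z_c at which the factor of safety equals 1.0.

Setting FS = 1.00 in FS = [c' + γz cos²β tanφ'] / [γz sinβ cosβ] and solving for z:
z = c' / [γ cosβ (FS·sinβ − cosβ·tanφ')]
  = 18.1 / [20.5·cos20.6°·(1.00·sin20.6° − cos20.6°·tan18.5°)]
  = 18.1 / [20.5·0.9361·(1.00·0.3518 − 0.9361·0.3346)]
  = 18.1 / 0.7415 = 24.411 m

z_c = 24.41 m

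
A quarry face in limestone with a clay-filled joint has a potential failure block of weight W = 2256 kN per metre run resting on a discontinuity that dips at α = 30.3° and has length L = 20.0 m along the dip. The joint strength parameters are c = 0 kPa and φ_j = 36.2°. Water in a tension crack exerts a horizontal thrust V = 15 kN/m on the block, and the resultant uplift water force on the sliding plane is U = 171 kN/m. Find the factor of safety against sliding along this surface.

Resolving the block weight along and normal to the plane and applying the Mohr–Coulomb strength on the joint:
N' = W cosα − U − V sinα = 2256·cos30.3° − 171 − 15·sin30.3° = 1769.3 kN/m
Driving force T = W sinα + V cosα = 2256·sin30.3° + 15·cos30.3° = 1151.2 kN/m
Resisting force R = c·L + N'·tanφ_j = 0·20.0 + 1769.3·tan36.2° = 0.0 + 1294.9 = 1294.9 kN/m
FS = R / T = 1294.9 / 1151.2 = 1.125

FS = 1.12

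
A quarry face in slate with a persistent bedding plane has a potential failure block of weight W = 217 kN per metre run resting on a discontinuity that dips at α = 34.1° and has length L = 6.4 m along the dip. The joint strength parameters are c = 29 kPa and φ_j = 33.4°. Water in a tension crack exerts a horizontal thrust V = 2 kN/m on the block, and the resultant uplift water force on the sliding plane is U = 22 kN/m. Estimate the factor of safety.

FS = 2.34

Resolving the block weight along and normal to the plane and applying the Mohr–Coulomb strength on the joint:
N' = W cosα − U − V sinα = 217·cos34.1° − 22 − 2·sin34.1° = 156.6 kN/m
Driving force T = W sinα + V cosα = 217·sin34.1° + 2·cos34.1° = 123.3 kN/m
Resisting force R = c·L + N'·tanφ_j = 29·6.4 + 156.6·tan33.4° = 185.6 + 103.2 = 288.8 kN/m
FS = R / T = 288.8 / 123.3 = 2.342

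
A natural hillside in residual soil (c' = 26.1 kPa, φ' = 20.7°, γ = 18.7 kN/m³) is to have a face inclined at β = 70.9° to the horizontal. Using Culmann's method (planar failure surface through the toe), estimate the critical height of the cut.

H_c = 13.71 m

Culmann's analysis gives the critical failure plane at α_cr = (β + φ')/2 = (70.9 + 20.7)/2 = 45.8°, and the critical height
H_c = (4c'/γ) · sinβ cosφ' / [1 − cos(β − φ')]
    = (4·26.1/18.7) · sin70.9°·cos20.7° / [1 − cos(50.2°)]
    = 5.583 · 0.9449·0.9354 / [1 − 0.6401]
    = 5.583 · 0.8839 / 0.3599
    = 13.71 m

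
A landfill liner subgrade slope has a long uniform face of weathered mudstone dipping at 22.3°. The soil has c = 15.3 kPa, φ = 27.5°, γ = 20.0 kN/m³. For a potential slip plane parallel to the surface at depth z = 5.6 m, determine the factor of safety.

FS = 1.66

For an infinite slope with a slip plane parallel to the surface (no pore pressure): FS = [c + γz cos²β tanφ] / [γz sinβ cosβ].
γz = 20.0·5.6 = 112.00 kN/m²
Numerator = 15.3 + 112.00·cos²22.3°·tan27.5° = 15.3 + 112.00·0.8560·0.5206 = 65.209 kPa
Denominator = 112.00·sin22.3°·cos22.3° = 112.00·0.3795·0.9252 = 39.321 kPa
FS = 65.209 / 39.321 = 1.658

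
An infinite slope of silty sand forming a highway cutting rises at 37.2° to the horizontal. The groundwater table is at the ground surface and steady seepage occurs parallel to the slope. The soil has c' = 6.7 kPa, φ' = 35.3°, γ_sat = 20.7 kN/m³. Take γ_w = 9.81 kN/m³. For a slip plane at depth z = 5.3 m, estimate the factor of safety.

FS = 0.62

With seepage parallel to the slope and the water table at the surface, the effective normal stress on the slip plane uses the buoyant unit weight γ' = γ_sat − γ_w while the driving shear stress uses γ_sat:
FS = [c' + γ' z cos²β tanφ'] / [γ_sat z sinβ cosβ]
γ' = 20.7 − 9.81 = 10.89 kN/m³
Numerator = 6.7 + 10.89·5.3·cos²37.2°·tan35.3° = 6.7 + 10.89·5.3·0.6345·0.7080 = 32.628 kPa
Denominator = 20.7·5.3·sin37.2°·cos37.2° = 20.7·5.3·0.6046·0.7965 = 52.834 kPa
FS = 32.628 / 52.834 = 0.618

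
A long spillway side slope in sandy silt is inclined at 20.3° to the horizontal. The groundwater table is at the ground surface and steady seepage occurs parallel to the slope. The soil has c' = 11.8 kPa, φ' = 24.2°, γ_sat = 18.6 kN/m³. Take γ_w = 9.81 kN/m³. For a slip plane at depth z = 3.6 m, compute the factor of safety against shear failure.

FS = 1.12

With seepage parallel to the slope and the water table at the surface, the effective normal stress on the slip plane uses the buoyant unit weight γ' = γ_sat − γ_w while the driving shear stress uses γ_sat:
FS = [c' + γ' z cos²β tanφ'] / [γ_sat z sinβ cosβ]
γ' = 18.6 − 9.81 = 8.79 kN/m³
Numerator = 11.8 + 8.79·3.6·cos²20.3°·tan24.2° = 11.8 + 8.79·3.6·0.8796·0.4494 = 24.310 kPa
Denominator = 18.6·3.6·sin20.3°·cos20.3° = 18.6·3.6·0.3469·0.9379 = 21.788 kPa
FS = 24.310 / 21.788 = 1.116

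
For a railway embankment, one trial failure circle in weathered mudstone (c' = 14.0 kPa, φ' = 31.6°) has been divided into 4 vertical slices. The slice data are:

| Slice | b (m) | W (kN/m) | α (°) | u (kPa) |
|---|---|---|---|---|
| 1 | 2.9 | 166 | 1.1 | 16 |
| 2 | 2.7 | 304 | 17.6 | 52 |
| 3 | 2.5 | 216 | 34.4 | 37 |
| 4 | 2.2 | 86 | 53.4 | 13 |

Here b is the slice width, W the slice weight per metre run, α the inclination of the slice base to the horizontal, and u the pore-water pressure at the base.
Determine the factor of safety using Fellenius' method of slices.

FS = 1.32

Ordinary method of slices: FS = Σ[c'·Δl_i + (W_i cosα_i − u_i·Δl_i)·tanφ'] / Σ W_i sinα_i, with Δl_i = b_i / cosα_i.
Slice 1: Δl = 2.9/cos1.1° = 2.901 m; N'_1 = 166·cos1.1° − 16·2.901 = 119.6; c'Δl = 40.61; W sinα = 3.2
Slice 2: Δl = 2.7/cos17.6° = 2.833 m; N'_2 = 304·cos17.6° − 52·2.833 = 142.5; c'Δl = 39.66; W sinα = 91.9
Slice 3: Δl = 2.5/cos34.4° = 3.030 m; N'_3 = 216·cos34.4° − 37·3.030 = 66.1; c'Δl = 42.42; W sinα = 122.0
Slice 4: Δl = 2.2/cos53.4° = 3.690 m; N'_4 = 86·cos53.4° − 13·3.690 = 3.3; c'Δl = 51.66; W sinα = 69.0
Σc'Δl = 174.3 kN/m; ΣN' = 331.5 kN/m; ΣW sinα = 286.2 kN/m
Resisting = 174.3 + 331.5·tan31.6° = 174.3 + 203.9 = 378.3 kN/m
FS = 378.3 / 286.2 = 1.322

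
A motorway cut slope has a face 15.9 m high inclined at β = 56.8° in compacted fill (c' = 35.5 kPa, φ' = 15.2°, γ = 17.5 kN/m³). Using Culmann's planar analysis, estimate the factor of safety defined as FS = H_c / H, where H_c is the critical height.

FS = 1.63

H_c = (4c'/γ) · sinβ cosφ' / [1 − cos(β − φ')]
    = (4·35.5/17.5) · sin56.8°·cos15.2° / [1 − cos41.6°]
    = 8.114 · 0.8075 / 0.2522 = 25.98 m
FS = H_c / H = 25.98 / 15.9 = 1.634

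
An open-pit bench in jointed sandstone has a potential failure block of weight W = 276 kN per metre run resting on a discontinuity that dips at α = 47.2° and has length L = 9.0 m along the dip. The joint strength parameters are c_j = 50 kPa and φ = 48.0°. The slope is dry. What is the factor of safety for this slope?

Resolving the block weight along and normal to the plane and applying the Mohr–Coulomb strength on the joint:
N' = W cosα = 276·cos47.2° = 187.5 kN/m
Driving force T = W sinα = 276·sin47.2° = 202.5 kN/m
Resisting force R = c_j·L + N'·tanφ = 50·9.0 + 187.5·tan48.0° = 450.0 + 208.3 = 658.3 kN/m
FS = R / T = 658.3 / 202.5 = 3.251

FS = 3.25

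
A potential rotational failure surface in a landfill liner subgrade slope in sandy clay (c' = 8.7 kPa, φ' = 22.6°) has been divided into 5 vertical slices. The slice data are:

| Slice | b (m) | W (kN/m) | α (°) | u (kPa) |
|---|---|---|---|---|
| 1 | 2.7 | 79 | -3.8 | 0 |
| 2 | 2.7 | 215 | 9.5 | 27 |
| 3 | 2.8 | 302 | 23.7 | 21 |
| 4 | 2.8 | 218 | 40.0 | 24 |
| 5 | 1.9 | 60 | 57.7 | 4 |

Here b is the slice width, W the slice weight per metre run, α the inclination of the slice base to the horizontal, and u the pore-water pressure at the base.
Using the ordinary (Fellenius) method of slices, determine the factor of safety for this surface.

Ordinary method of slices: FS = Σ[c'·Δl_i + (W_i cosα_i − u_i·Δl_i)·tanφ'] / Σ W_i sinα_i, with Δl_i = b_i / cosα_i.
Slice 1: Δl = 2.7/cos(-3.8°) = 2.706 m; N'_1 = 79·cos(-3.8°) − 0·2.706 = 78.8; c'Δl = 23.54; W sinα = -5.2
Slice 2: Δl = 2.7/cos9.5° = 2.738 m; N'_2 = 215·cos9.5° − 27·2.738 = 138.1; c'Δl = 23.82; W sinα = 35.5
Slice 3: Δl = 2.8/cos23.7° = 3.058 m; N'_3 = 302·cos23.7° − 21·3.058 = 212.3; c'Δl = 26.60; W sinα = 121.4
Slice 4: Δl = 2.8/cos40.0° = 3.655 m; N'_4 = 218·cos40.0° − 24·3.655 = 79.3; c'Δl = 31.80; W sinα = 140.1
Slice 5: Δl = 1.9/cos57.7° = 3.556 m; N'_5 = 60·cos57.7° − 4·3.556 = 17.8; c'Δl = 30.93; W sinα = 50.7
Σc'Δl = 136.7 kN/m; ΣN' = 526.4 kN/m; ΣW sinα = 342.5 kN/m
Resisting = 136.7 + 526.4·tan22.6° = 136.7 + 219.1 = 355.8 kN/m
FS = 355.8 / 342.5 = 1.039

FS = 1.04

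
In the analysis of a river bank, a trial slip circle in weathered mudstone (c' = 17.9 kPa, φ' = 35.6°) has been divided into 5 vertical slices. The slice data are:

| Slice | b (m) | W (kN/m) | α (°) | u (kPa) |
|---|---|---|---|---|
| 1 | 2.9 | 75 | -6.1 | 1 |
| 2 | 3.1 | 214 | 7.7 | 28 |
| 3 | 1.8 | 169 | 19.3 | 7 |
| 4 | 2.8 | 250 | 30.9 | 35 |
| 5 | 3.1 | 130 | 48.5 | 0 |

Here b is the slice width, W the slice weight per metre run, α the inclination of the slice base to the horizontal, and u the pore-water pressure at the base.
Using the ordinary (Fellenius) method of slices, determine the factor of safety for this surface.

FS = 2.19

Ordinary method of slices: FS = Σ[c'·Δl_i + (W_i cosα_i − u_i·Δl_i)·tanφ'] / Σ W_i sinα_i, with Δl_i = b_i / cosα_i.
Slice 1: Δl = 2.9/cos(-6.1°) = 2.917 m; N'_1 = 75·cos(-6.1°) − 1·2.917 = 71.7; c'Δl = 52.21; W sinα = -8.0
Slice 2: Δl = 3.1/cos7.7° = 3.128 m; N'_2 = 214·cos7.7° − 28·3.128 = 124.5; c'Δl = 55.99; W sinα = 28.7
Slice 3: Δl = 1.8/cos19.3° = 1.907 m; N'_3 = 169·cos19.3° − 7·1.907 = 146.2; c'Δl = 34.14; W sinα = 55.9
Slice 4: Δl = 2.8/cos30.9° = 3.263 m; N'_4 = 250·cos30.9° − 35·3.263 = 100.3; c'Δl = 58.41; W sinα = 128.4
Slice 5: Δl = 3.1/cos48.5° = 4.678 m; N'_5 = 130·cos48.5° − 0·4.678 = 86.1; c'Δl = 83.74; W sinα = 97.4
Σc'Δl = 284.5 kN/m; ΣN' = 528.7 kN/m; ΣW sinα = 302.3 kN/m
Resisting = 284.5 + 528.7·tan35.6° = 284.5 + 378.5 = 663.0 kN/m
FS = 663.0 / 302.3 = 2.193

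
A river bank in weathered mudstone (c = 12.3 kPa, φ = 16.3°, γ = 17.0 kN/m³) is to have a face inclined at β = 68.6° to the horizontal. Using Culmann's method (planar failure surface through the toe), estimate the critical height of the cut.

Culmann's analysis gives the critical failure plane at α_cr = (β + φ)/2 = (68.6 + 16.3)/2 = 42.4°, and the critical height
H_c = (4c/γ) · sinβ cosφ / [1 − cos(β − φ)]
    = (4·12.3/17.0) · sin68.6°·cos16.3° / [1 − cos(52.3°)]
    = 2.894 · 0.9311·0.9598 / [1 − 0.6115]
    = 2.894 · 0.8936 / 0.3885
    = 6.66 m

H_c = 6.66 m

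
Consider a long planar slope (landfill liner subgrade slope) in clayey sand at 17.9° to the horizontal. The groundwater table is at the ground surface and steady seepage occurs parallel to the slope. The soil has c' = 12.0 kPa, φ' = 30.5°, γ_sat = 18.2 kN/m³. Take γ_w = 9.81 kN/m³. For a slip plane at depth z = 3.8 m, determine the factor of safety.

With seepage parallel to the slope and the water table at the surface, the effective normal stress on the slip plane uses the buoyant unit weight γ' = γ_sat − γ_w while the driving shear stress uses γ_sat:
FS = [c' + γ' z cos²β tanφ'] / [γ_sat z sinβ cosβ]
γ' = 18.2 − 9.81 = 8.39 kN/m³
Numerator = 12.0 + 8.39·3.8·cos²17.9°·tan30.5° = 12.0 + 8.39·3.8·0.9055·0.5890 = 29.006 kPa
Denominator = 18.2·3.8·sin17.9°·cos17.9° = 18.2·3.8·0.3074·0.9516 = 20.228 kPa
FS = 29.006 / 20.228 = 1.434

FS = 1.43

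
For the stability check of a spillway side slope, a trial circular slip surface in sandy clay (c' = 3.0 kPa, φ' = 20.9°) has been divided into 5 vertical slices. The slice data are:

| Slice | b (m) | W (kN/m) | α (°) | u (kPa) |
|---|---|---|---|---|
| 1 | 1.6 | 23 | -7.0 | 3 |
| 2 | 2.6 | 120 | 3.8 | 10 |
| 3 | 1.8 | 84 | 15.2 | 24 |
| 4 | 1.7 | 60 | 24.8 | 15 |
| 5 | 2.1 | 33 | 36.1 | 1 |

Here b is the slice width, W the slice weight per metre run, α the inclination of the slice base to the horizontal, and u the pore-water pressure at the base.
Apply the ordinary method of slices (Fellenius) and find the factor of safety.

FS = 1.50

Ordinary method of slices: FS = Σ[c'·Δl_i + (W_i cosα_i − u_i·Δl_i)·tanφ'] / Σ W_i sinα_i, with Δl_i = b_i / cosα_i.
Slice 1: Δl = 1.6/cos(-7.0°) = 1.612 m; N'_1 = 23·cos(-7.0°) − 3·1.612 = 18.0; c'Δl = 4.84; W sinα = -2.8
Slice 2: Δl = 2.6/cos3.8° = 2.606 m; N'_2 = 120·cos3.8° − 10·2.606 = 93.7; c'Δl = 7.82; W sinα = 8.0
Slice 3: Δl = 1.8/cos15.2° = 1.865 m; N'_3 = 84·cos15.2° − 24·1.865 = 36.3; c'Δl = 5.60; W sinα = 22.0
Slice 4: Δl = 1.7/cos24.8° = 1.873 m; N'_4 = 60·cos24.8° − 15·1.873 = 26.4; c'Δl = 5.62; W sinα = 25.2
Slice 5: Δl = 2.1/cos36.1° = 2.599 m; N'_5 = 33·cos36.1° − 1·2.599 = 24.1; c'Δl = 7.80; W sinα = 19.4
Σc'Δl = 31.7 kN/m; ΣN' = 198.4 kN/m; ΣW sinα = 71.8 kN/m
Resisting = 31.7 + 198.4·tan20.9° = 31.7 + 75.8 = 107.4 kN/m
FS = 107.4 / 71.8 = 1.497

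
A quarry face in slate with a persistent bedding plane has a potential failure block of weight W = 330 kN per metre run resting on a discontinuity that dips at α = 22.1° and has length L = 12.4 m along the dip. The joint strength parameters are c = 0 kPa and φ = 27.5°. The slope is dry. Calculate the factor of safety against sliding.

FS = 1.28

Resolving the block weight along and normal to the plane and applying the Mohr–Coulomb strength on the joint:
N' = W cosα = 330·cos22.1° = 305.8 kN/m
Driving force T = W sinα = 330·sin22.1° = 124.2 kN/m
Resisting force R = c·L + N'·tanφ = 0·12.4 + 305.8·tan27.5° = 0.0 + 159.2 = 159.2 kN/m
FS = R / T = 159.2 / 124.2 = 1.282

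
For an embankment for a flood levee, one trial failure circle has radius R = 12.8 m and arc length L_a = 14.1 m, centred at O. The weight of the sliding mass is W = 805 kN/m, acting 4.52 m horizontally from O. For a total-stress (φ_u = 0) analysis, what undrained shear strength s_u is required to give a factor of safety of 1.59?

s_u = 32.1 kPa

FS = s_u·L_a·R / (W·d), so s_u = FS·W·d / (L_a·R).
s_u = 1.59·805·4.52 / (14.10·12.8) = 5785.4 / 180.48 = 32.06 kPa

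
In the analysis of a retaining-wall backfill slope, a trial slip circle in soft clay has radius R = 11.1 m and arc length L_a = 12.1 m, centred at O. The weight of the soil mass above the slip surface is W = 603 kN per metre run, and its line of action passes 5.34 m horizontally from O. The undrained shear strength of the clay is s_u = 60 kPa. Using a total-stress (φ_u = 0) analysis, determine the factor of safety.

FS = 2.50

Taking moments about the centre O, the resisting moment is provided by the undrained shear strength acting along the arc:
M_R = s_u·L_a·R = 60·12.10·11.1 = 8058.6 kN·m/m
M_D = W·d = 603·5.34 = 3220.0 kN·m/m
FS = M_R / M_D = 8058.6 / 3220.0 = 2.503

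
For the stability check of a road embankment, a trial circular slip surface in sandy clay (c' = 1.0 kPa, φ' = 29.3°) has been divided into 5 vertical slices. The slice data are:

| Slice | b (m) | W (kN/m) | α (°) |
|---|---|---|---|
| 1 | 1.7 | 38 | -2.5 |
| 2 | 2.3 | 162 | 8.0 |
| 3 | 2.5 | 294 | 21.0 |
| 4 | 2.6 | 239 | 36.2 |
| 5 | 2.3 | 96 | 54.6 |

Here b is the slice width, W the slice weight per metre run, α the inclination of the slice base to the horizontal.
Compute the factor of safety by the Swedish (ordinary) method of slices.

FS = 1.21

Ordinary method of slices: FS = Σ[c'·Δl_i + (W_i cosα_i)·tanφ'] / Σ W_i sinα_i, with Δl_i = b_i / cosα_i.
Slice 1: Δl = 1.7/cos(-2.5°) = 1.702 m; N'_1 = 38·cos(-2.5°) = 38.0; c'Δl = 1.70; W sinα = -1.7
Slice 2: Δl = 2.3/cos8.0° = 2.323 m; N'_2 = 162·cos8.0° = 160.4; c'Δl = 2.32; W sinα = 22.5
Slice 3: Δl = 2.5/cos21.0° = 2.678 m; N'_3 = 294·cos21.0° = 274.5; c'Δl = 2.68; W sinα = 105.4
Slice 4: Δl = 2.6/cos36.2° = 3.222 m; N'_4 = 239·cos36.2° = 192.9; c'Δl = 3.22; W sinα = 141.2
Slice 5: Δl = 2.3/cos54.6° = 3.970 m; N'_5 = 96·cos54.6° = 55.6; c'Δl = 3.97; W sinα = 78.3
Σc'Δl = 13.9 kN/m; ΣN' = 721.3 kN/m; ΣW sinα = 345.7 kN/m
Resisting = 13.9 + 721.3·tan29.3° = 13.9 + 404.8 = 418.7 kN/m
FS = 418.7 / 345.7 = 1.211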